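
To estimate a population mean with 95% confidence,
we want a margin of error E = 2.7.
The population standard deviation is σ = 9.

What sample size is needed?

Answer: n = 43

Derivation:
z_0.025 = 1.960
n = (z×σ/E)² = (1.960×9/2.7)²
n = 42.6844
Round up: n = 43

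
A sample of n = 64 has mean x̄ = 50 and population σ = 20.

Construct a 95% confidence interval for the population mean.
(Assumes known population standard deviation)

Answer: (45.1000, 54.9000)

Derivation:
Confidence level: 95%, α = 0.05
z_0.025 = 1.960
SE = σ/√n = 20/√64 = 2.5000
Margin of error = 1.960 × 2.5000 = 4.9000
CI: x̄ ± margin = 50 ± 4.9000
CI: (45.1000, 54.9000)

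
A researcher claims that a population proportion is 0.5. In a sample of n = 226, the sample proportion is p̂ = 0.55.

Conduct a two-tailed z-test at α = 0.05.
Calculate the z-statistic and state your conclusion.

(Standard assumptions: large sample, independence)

H₀: p = 0.5, H₁: p ≠ 0.5
Standard error: SE = √(p₀(1-p₀)/n) = √(0.5×0.5/226) = 0.033260
z-statistic: z = (p̂ - p₀)/SE = (0.55 - 0.5)/0.033260 = 1.5033
Critical value: z_0.025 = ±1.960
p-value = 0.1328
Decision: fail to reject H₀ at α = 0.05

Answer: z = 1.5033, fail to reject H₀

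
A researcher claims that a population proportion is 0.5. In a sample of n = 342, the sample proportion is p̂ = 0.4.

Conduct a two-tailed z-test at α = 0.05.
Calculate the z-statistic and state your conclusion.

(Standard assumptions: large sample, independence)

H₀: p = 0.5, H₁: p ≠ 0.5
Standard error: SE = √(p₀(1-p₀)/n) = √(0.5×0.5/342) = 0.027037
z-statistic: z = (p̂ - p₀)/SE = (0.4 - 0.5)/0.027037 = -3.6986
Critical value: z_0.025 = ±1.960
p-value = 0.0002
Decision: reject H₀ at α = 0.05

Answer: z = -3.6986, reject H₀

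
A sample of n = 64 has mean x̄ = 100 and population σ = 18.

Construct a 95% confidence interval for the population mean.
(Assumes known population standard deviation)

Answer: (95.5900, 104.4100)

Derivation:
Confidence level: 95%, α = 0.05
z_0.025 = 1.960
SE = σ/√n = 18/√64 = 2.2500
Margin of error = 1.960 × 2.2500 = 4.4100
CI: x̄ ± margin = 100 ± 4.4100
CI: (95.5900, 104.4100)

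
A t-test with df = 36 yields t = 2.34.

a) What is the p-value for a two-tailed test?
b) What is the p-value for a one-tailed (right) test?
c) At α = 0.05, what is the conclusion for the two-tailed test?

Using t-distribution with df = 36:
a) Two-tailed: p = 2×P(T > 2.34) = 0.0249
b) One-tailed: p = P(T > 2.34) = 0.0125
c) 0.0249 < 0.05, reject H₀

Answer: a) 0.0249, b) 0.0125, c) reject H₀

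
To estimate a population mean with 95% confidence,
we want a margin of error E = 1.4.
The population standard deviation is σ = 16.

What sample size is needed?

Answer: n = 502

Derivation:
z_0.025 = 1.960
n = (z×σ/E)² = (1.960×16/1.4)²
n = 501.7600
Round up: n = 502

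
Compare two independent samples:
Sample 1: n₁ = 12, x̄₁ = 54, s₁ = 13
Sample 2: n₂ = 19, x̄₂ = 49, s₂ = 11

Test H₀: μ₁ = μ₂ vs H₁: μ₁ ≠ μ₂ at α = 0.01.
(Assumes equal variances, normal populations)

Pooled variance: s²_p = [11×13² + 18×11²]/(29) = 139.2069
s_p = 11.7986
SE = s_p×√(1/n₁ + 1/n₂) = 11.7986×√(1/12 + 1/19) = 4.3505
t = (x̄₁ - x̄₂)/SE = (54 - 49)/4.3505 = 1.1493
df = 29, t-critical = ±2.756
Decision: fail to reject H₀

Answer: t = 1.1493, fail to reject H₀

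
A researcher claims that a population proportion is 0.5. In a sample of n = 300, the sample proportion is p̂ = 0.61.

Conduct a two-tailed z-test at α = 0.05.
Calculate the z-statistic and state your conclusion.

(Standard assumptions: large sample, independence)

Answer: z = 3.8104, reject H₀

Derivation:
H₀: p = 0.5, H₁: p ≠ 0.5
Standard error: SE = √(p₀(1-p₀)/n) = √(0.5×0.5/300) = 0.028868
z-statistic: z = (p̂ - p₀)/SE = (0.61 - 0.5)/0.028868 = 3.8104
Critical value: z_0.025 = ±1.960
p-value = 0.0001
Decision: reject H₀ at α = 0.05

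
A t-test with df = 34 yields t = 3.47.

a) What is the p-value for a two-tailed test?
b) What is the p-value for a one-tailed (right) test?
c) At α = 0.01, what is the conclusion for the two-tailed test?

Using t-distribution with df = 34:
a) Two-tailed: p = 2×P(T > 3.47) = 0.0014
b) One-tailed: p = P(T > 3.47) = 0.0007
c) 0.0014 < 0.01, reject H₀

Answer: a) 0.0014, b) 0.0007, c) reject H₀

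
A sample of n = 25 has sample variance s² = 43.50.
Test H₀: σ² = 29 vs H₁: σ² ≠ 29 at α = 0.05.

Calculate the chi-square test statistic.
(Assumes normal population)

df = n - 1 = 24
χ² = (n-1)s²/σ₀² = 24×43.50/29 = 36.0000
Critical values: χ²_{0.975,24} = 12.401, χ²_{0.025,24} = 39.364
Rejection region: χ² < 12.401 or χ² > 39.364
Decision: fail to reject H₀

Answer: χ² = 36.0000, fail to reject H₀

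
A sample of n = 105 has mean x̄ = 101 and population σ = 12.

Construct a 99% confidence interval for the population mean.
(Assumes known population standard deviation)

Confidence level: 99%, α = 0.01
z_0.005 = 2.576
SE = σ/√n = 12/√105 = 1.1711
Margin of error = 2.576 × 1.1711 = 3.0168
CI: x̄ ± margin = 101 ± 3.0168
CI: (97.9832, 104.0168)

Answer: (97.9832, 104.0168)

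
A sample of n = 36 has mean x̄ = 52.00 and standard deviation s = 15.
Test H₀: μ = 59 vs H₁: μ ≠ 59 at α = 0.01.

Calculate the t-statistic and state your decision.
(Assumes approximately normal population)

Answer: t = -2.8000, reject H₀

Derivation:
df = n - 1 = 35
SE = s/√n = 15/√36 = 2.5000
t = (x̄ - μ₀)/SE = (52.00 - 59)/2.5000 = -2.8000
Critical value: t_{0.005,35} = ±2.724
p-value ≈ 0.0083
Decision: reject H₀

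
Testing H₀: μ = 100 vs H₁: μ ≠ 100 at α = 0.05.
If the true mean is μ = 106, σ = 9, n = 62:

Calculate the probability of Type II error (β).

Answer: β ≈ 0.0005

Derivation:
SE = σ/√n = 9/√62 = 1.1430
Critical values: μ₀ ± z_0.025×SE = 100 ± 1.960×1.1430
Acceptance region: (97.7597, 102.2403)
Under H₁ (μ = 106): z_high = (102.2403 - 106)/1.1430 = -3.2893, z_low = (97.7597 - 106)/1.1430 = -7.2094
β = P(not reject | H₁) = Φ(-3.2893) - Φ(-7.2094) ≈ 0.0005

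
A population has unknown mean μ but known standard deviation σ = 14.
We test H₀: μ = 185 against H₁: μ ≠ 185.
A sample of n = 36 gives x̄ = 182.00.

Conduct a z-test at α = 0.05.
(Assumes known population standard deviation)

Standard error: SE = σ/√n = 14/√36 = 2.3333
z-statistic: z = (x̄ - μ₀)/SE = (182.00 - 185)/2.3333 = -1.2857
Critical value: ±1.960
p-value = 0.1985
Decision: fail to reject H₀

Answer: z = -1.2857, fail to reject H₀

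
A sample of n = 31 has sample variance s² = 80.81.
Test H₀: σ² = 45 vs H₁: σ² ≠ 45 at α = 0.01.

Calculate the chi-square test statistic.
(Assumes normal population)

df = n - 1 = 30
χ² = (n-1)s²/σ₀² = 30×80.81/45 = 53.8733
Critical values: χ²_{0.995,30} = 13.787, χ²_{0.005,30} = 53.672
Rejection region: χ² < 13.787 or χ² > 53.672
Decision: reject H₀

Answer: χ² = 53.8733, reject H₀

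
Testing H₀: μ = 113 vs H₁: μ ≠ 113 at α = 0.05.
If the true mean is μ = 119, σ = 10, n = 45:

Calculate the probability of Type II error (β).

SE = σ/√n = 10/√45 = 1.4907
Critical values: μ₀ ± z_0.025×SE = 113 ± 1.960×1.4907
Acceptance region: (110.0782, 115.9218)
Under H₁ (μ = 119): z_high = (115.9218 - 119)/1.4907 = -2.0649, z_low = (110.0782 - 119)/1.4907 = -5.9850
β = P(not reject | H₁) = Φ(-2.0649) - Φ(-5.9850) ≈ 0.0195

Answer: β ≈ 0.0195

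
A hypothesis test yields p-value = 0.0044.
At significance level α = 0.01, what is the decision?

Compare p-value to α:
0.0044 < 0.01
Decision: reject H₀

Answer: reject H₀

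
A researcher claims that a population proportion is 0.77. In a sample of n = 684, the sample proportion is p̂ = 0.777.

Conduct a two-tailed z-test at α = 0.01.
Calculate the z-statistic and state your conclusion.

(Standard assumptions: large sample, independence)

H₀: p = 0.77, H₁: p ≠ 0.77
Standard error: SE = √(p₀(1-p₀)/n) = √(0.77×0.23/684) = 0.016091
z-statistic: z = (p̂ - p₀)/SE = (0.777 - 0.77)/0.016091 = 0.4350
Critical value: z_0.005 = ±2.576
p-value = 0.6636
Decision: fail to reject H₀ at α = 0.01

Answer: z = 0.4350, fail to reject H₀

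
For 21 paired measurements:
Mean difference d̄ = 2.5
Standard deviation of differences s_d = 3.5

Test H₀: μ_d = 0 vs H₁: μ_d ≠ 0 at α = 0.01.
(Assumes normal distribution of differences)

Answer: t = 3.2731, reject H₀

Derivation:
df = n - 1 = 20
SE = s_d/√n = 3.5/√21 = 0.7638
t = d̄/SE = 2.5/0.7638 = 3.2731
Critical value: t_{0.005,20} = ±2.845
p-value ≈ 0.0038
Decision: reject H₀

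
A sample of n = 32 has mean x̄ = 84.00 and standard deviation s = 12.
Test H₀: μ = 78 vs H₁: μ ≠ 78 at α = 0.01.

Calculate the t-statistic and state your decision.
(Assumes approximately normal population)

Answer: t = 2.8285, reject H₀

Derivation:
df = n - 1 = 31
SE = s/√n = 12/√32 = 2.1213
t = (x̄ - μ₀)/SE = (84.00 - 78)/2.1213 = 2.8285
Critical value: t_{0.005,31} = ±2.744
p-value ≈ 0.0081
Decision: reject H₀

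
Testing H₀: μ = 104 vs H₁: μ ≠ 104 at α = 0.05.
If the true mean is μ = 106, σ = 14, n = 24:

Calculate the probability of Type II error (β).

Answer: β ≈ 0.8923

Derivation:
SE = σ/√n = 14/√24 = 2.8577
Critical values: μ₀ ± z_0.025×SE = 104 ± 1.960×2.8577
Acceptance region: (98.3989, 109.6011)
Under H₁ (μ = 106): z_high = (109.6011 - 106)/2.8577 = 1.2601, z_low = (98.3989 - 106)/2.8577 = -2.6599
β = P(not reject | H₁) = Φ(1.2601) - Φ(-2.6599) ≈ 0.8923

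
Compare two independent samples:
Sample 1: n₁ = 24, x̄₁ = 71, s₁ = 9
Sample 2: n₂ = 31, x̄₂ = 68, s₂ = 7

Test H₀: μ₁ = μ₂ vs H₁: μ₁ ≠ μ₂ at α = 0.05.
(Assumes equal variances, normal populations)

Pooled variance: s²_p = [23×9² + 30×7²]/(53) = 62.8868
s_p = 7.9301
SE = s_p×√(1/n₁ + 1/n₂) = 7.9301×√(1/24 + 1/31) = 2.1561
t = (x̄₁ - x̄₂)/SE = (71 - 68)/2.1561 = 1.3914
df = 53, t-critical = ±2.006
Decision: fail to reject H₀

Answer: t = 1.3914, fail to reject H₀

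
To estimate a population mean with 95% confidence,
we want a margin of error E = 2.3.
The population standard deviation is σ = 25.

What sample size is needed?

Answer: n = 454

Derivation:
z_0.025 = 1.960
n = (z×σ/E)² = (1.960×25/2.3)²
n = 453.8752
Round up: n = 454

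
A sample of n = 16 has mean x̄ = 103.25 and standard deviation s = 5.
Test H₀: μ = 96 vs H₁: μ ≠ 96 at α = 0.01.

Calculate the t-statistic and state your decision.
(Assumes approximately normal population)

df = n - 1 = 15
SE = s/√n = 5/√16 = 1.2500
t = (x̄ - μ₀)/SE = (103.25 - 96)/1.2500 = 5.8000
Critical value: t_{0.005,15} = ±2.947
p-value < 0.0001
Decision: reject H₀

Answer: t = 5.8000, reject H₀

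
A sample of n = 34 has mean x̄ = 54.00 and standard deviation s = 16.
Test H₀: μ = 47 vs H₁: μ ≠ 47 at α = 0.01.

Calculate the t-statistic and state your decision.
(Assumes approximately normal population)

Answer: t = 2.5510, fail to reject H₀

Derivation:
df = n - 1 = 33
SE = s/√n = 16/√34 = 2.7440
t = (x̄ - μ₀)/SE = (54.00 - 47)/2.7440 = 2.5510
Critical value: t_{0.005,33} = ±2.733
p-value ≈ 0.0156
Decision: fail to reject H₀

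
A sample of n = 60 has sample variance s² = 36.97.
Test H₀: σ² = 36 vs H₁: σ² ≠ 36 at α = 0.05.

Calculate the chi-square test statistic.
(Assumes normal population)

Answer: χ² = 60.5897, fail to reject H₀

Derivation:
df = n - 1 = 59
χ² = (n-1)s²/σ₀² = 59×36.97/36 = 60.5897
Critical values: χ²_{0.975,59} = 39.662, χ²_{0.025,59} = 82.117
Rejection region: χ² < 39.662 or χ² > 82.117
Decision: fail to reject H₀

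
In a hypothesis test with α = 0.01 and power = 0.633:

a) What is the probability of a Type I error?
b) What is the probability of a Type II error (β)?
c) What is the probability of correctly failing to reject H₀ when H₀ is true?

Answer: a) 0.01, b) 0.367, c) 0.99

Derivation:
a) Type I error probability = α = 0.01
b) Power = P(reject H₀ | H₁ true) = 1 - β = 0.633, so Type II error probability = β = 1 - Power = 0.367
c) P(fail to reject H₀ | H₀ true) = 1 - α = 0.99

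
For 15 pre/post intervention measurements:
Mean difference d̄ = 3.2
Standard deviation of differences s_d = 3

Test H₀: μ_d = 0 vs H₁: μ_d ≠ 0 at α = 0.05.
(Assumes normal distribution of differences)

Answer: t = 4.1312, reject H₀

Derivation:
df = n - 1 = 14
SE = s_d/√n = 3/√15 = 0.7746
t = d̄/SE = 3.2/0.7746 = 4.1312
Critical value: t_{0.025,14} = ±2.145
p-value ≈ 0.0010
Decision: reject H₀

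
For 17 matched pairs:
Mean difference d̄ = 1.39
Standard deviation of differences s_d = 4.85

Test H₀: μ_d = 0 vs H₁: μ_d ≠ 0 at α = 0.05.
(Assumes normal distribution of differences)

df = n - 1 = 16
SE = s_d/√n = 4.85/√17 = 1.1763
t = d̄/SE = 1.39/1.1763 = 1.1817
Critical value: t_{0.025,16} = ±2.120
p-value ≈ 0.2546
Decision: fail to reject H₀

Answer: t = 1.1817, fail to reject H₀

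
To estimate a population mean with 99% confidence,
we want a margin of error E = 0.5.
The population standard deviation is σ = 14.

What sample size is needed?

z_0.005 = 2.576
n = (z×σ/E)² = (2.576×14/0.5)²
n = 5202.4484
Round up: n = 5203

Answer: n = 5203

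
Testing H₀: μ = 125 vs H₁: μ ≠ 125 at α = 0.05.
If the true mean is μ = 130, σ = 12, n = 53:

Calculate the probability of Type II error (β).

SE = σ/√n = 12/√53 = 1.6483
Critical values: μ₀ ± z_0.025×SE = 125 ± 1.960×1.6483
Acceptance region: (121.7693, 128.2307)
Under H₁ (μ = 130): z_high = (128.2307 - 130)/1.6483 = -1.0734, z_low = (121.7693 - 130)/1.6483 = -4.9934
β = P(not reject | H₁) = Φ(-1.0734) - Φ(-4.9934) ≈ 0.1415

Answer: β ≈ 0.1415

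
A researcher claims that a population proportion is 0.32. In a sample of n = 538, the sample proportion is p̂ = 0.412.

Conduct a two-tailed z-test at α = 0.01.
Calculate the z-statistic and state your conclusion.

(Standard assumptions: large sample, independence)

H₀: p = 0.32, H₁: p ≠ 0.32
Standard error: SE = √(p₀(1-p₀)/n) = √(0.32×0.68/538) = 0.020111
z-statistic: z = (p̂ - p₀)/SE = (0.412 - 0.32)/0.020111 = 4.5746
Critical value: z_0.005 = ±2.576
p-value < 0.0001
Decision: reject H₀ at α = 0.01

Answer: z = 4.5746, reject H₀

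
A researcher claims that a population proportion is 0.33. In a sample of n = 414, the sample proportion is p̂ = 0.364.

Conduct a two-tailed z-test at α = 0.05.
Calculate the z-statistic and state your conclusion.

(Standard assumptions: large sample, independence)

Answer: z = 1.4712, fail to reject H₀

Derivation:
H₀: p = 0.33, H₁: p ≠ 0.33
Standard error: SE = √(p₀(1-p₀)/n) = √(0.33×0.67/414) = 0.023110
z-statistic: z = (p̂ - p₀)/SE = (0.364 - 0.33)/0.023110 = 1.4712
Critical value: z_0.025 = ±1.960
p-value = 0.1412
Decision: fail to reject H₀ at α = 0.05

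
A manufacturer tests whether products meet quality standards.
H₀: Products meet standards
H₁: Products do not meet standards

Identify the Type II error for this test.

Type I error: rejecting H₀ when it is actually true (false positive).
Type II error: failing to reject H₀ when H₁ is actually true (false negative).

Answer: Accepting products as meeting standards when they don't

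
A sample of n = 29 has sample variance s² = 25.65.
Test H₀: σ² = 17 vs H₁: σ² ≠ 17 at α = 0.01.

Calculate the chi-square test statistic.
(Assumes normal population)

df = n - 1 = 28
χ² = (n-1)s²/σ₀² = 28×25.65/17 = 42.2471
Critical values: χ²_{0.995,28} = 12.461, χ²_{0.005,28} = 50.993
Rejection region: χ² < 12.461 or χ² > 50.993
Decision: fail to reject H₀

Answer: χ² = 42.2471, fail to reject H₀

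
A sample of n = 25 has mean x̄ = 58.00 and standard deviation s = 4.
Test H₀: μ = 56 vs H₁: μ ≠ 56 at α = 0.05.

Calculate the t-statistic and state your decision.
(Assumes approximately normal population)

df = n - 1 = 24
SE = s/√n = 4/√25 = 0.8000
t = (x̄ - μ₀)/SE = (58.00 - 56)/0.8000 = 2.5000
Critical value: t_{0.025,24} = ±2.064
p-value ≈ 0.0197
Decision: reject H₀

Answer: t = 2.5000, reject H₀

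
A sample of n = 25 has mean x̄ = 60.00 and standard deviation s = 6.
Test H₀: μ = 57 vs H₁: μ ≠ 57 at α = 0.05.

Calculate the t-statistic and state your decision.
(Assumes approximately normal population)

df = n - 1 = 24
SE = s/√n = 6/√25 = 1.2000
t = (x̄ - μ₀)/SE = (60.00 - 57)/1.2000 = 2.5000
Critical value: t_{0.025,24} = ±2.064
p-value ≈ 0.0197
Decision: reject H₀

Answer: t = 2.5000, reject H₀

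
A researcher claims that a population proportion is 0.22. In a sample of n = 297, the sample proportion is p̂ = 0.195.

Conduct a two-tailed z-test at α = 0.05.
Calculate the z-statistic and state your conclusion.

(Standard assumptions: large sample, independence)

Answer: z = -1.0401, fail to reject H₀

Derivation:
H₀: p = 0.22, H₁: p ≠ 0.22
Standard error: SE = √(p₀(1-p₀)/n) = √(0.22×0.78/297) = 0.024037
z-statistic: z = (p̂ - p₀)/SE = (0.195 - 0.22)/0.024037 = -1.0401
Critical value: z_0.025 = ±1.960
p-value = 0.2983
Decision: fail to reject H₀ at α = 0.05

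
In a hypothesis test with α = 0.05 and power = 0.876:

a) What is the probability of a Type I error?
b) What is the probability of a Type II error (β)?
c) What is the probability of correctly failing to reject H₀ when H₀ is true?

Answer: a) 0.05, b) 0.124, c) 0.95

Derivation:
a) Type I error probability = α = 0.05
b) Power = P(reject H₀ | H₁ true) = 1 - β = 0.876, so Type II error probability = β = 1 - Power = 0.124
c) P(fail to reject H₀ | H₀ true) = 1 - α = 0.95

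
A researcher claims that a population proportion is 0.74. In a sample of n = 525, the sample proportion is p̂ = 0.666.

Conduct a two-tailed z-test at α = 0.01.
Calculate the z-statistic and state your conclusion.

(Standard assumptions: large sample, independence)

Answer: z = -3.8654, reject H₀

Derivation:
H₀: p = 0.74, H₁: p ≠ 0.74
Standard error: SE = √(p₀(1-p₀)/n) = √(0.74×0.26/525) = 0.019144
z-statistic: z = (p̂ - p₀)/SE = (0.666 - 0.74)/0.019144 = -3.8654
Critical value: z_0.005 = ±2.576
p-value = 0.0001
Decision: reject H₀ at α = 0.01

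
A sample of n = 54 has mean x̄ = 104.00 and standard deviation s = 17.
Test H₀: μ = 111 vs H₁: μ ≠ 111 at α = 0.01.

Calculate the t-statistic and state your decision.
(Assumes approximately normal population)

df = n - 1 = 53
SE = s/√n = 17/√54 = 2.3134
t = (x̄ - μ₀)/SE = (104.00 - 111)/2.3134 = -3.0258
Critical value: t_{0.005,53} = ±2.672
p-value ≈ 0.0038
Decision: reject H₀

Answer: t = -3.0258, reject H₀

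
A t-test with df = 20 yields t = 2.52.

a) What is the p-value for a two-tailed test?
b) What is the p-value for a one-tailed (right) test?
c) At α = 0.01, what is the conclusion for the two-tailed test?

Answer: a) 0.0203, b) 0.0102, c) fail to reject H₀

Derivation:
Using t-distribution with df = 20:
a) Two-tailed: p = 2×P(T > 2.52) = 0.0203
b) One-tailed: p = P(T > 2.52) = 0.0102
c) 0.0203 ≥ 0.01, fail to reject H₀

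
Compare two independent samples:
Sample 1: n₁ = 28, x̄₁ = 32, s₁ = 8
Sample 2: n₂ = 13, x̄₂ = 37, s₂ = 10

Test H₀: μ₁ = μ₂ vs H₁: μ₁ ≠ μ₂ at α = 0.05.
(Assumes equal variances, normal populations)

Answer: t = -1.7194, fail to reject H₀

Derivation:
Pooled variance: s²_p = [27×8² + 12×10²]/(39) = 75.0769
s_p = 8.6647
SE = s_p×√(1/n₁ + 1/n₂) = 8.6647×√(1/28 + 1/13) = 2.9080
t = (x̄₁ - x̄₂)/SE = (32 - 37)/2.9080 = -1.7194
df = 39, t-critical = ±2.023
Decision: fail to reject H₀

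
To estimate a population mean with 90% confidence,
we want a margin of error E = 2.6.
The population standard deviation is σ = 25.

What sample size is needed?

z_0.05 = 1.645
n = (z×σ/E)² = (1.645×25/2.6)²
n = 250.1872
Round up: n = 251

Answer: n = 251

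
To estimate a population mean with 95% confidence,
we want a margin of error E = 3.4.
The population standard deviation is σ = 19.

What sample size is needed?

z_0.025 = 1.960
n = (z×σ/E)² = (1.960×19/3.4)²
n = 119.9669
Round up: n = 120

Answer: n = 120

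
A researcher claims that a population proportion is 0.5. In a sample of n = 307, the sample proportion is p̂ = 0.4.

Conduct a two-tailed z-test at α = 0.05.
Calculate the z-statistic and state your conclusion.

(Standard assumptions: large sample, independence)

H₀: p = 0.5, H₁: p ≠ 0.5
Standard error: SE = √(p₀(1-p₀)/n) = √(0.5×0.5/307) = 0.028537
z-statistic: z = (p̂ - p₀)/SE = (0.4 - 0.5)/0.028537 = -3.5042
Critical value: z_0.025 = ±1.960
p-value = 0.0005
Decision: reject H₀ at α = 0.05

Answer: z = -3.5042, reject H₀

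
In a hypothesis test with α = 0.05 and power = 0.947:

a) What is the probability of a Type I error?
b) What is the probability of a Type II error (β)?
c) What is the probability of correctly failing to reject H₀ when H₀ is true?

a) Type I error probability = α = 0.05
b) Power = P(reject H₀ | H₁ true) = 1 - β = 0.947, so Type II error probability = β = 1 - Power = 0.053
c) P(fail to reject H₀ | H₀ true) = 1 - α = 0.95

Answer: a) 0.05, b) 0.053, c) 0.95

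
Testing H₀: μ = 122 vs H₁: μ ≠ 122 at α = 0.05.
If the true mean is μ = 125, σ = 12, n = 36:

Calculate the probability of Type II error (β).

Answer: β ≈ 0.6770

Derivation:
SE = σ/√n = 12/√36 = 2.0000
Critical values: μ₀ ± z_0.025×SE = 122 ± 1.960×2.0000
Acceptance region: (118.0800, 125.9200)
Under H₁ (μ = 125): z_high = (125.9200 - 125)/2.0000 = 0.4600, z_low = (118.0800 - 125)/2.0000 = -3.4600
β = P(not reject | H₁) = Φ(0.4600) - Φ(-3.4600) ≈ 0.6770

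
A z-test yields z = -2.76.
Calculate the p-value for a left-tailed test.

For z = -2.76:
p = P(Z < -2.76) = Φ(-2.76) = 0.0029

Answer: p-value ≈ 0.0029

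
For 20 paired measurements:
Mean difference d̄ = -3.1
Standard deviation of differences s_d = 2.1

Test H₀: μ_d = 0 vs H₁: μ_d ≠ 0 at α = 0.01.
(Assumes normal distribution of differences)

Answer: t = -6.6014, reject H₀

Derivation:
df = n - 1 = 19
SE = s_d/√n = 2.1/√20 = 0.4696
t = d̄/SE = -3.1/0.4696 = -6.6014
Critical value: t_{0.005,19} = ±2.861
p-value < 0.0001
Decision: reject H₀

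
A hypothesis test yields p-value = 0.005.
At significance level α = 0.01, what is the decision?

Answer: reject H₀

Derivation:
Compare p-value to α:
0.005 < 0.01
Decision: reject H₀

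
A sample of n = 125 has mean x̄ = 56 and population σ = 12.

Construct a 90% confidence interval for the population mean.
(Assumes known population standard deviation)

Answer: (54.2344, 57.7656)

Derivation:
Confidence level: 90%, α = 0.1
z_0.05 = 1.645
SE = σ/√n = 12/√125 = 1.0733
Margin of error = 1.645 × 1.0733 = 1.7656
CI: x̄ ± margin = 56 ± 1.7656
CI: (54.2344, 57.7656)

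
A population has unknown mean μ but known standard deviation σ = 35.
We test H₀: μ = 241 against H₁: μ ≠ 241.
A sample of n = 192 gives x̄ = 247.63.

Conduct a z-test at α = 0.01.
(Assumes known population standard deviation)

Standard error: SE = σ/√n = 35/√192 = 2.5259
z-statistic: z = (x̄ - μ₀)/SE = (247.63 - 241)/2.5259 = 2.6248
Critical value: ±2.576
p-value = 0.0087
Decision: reject H₀

Answer: z = 2.6248, reject H₀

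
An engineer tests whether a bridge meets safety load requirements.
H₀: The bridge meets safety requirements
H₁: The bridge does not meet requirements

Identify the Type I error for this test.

Answer: Unnecessarily closing a safe bridge for repairs

Derivation:
A Type I error (probability α) occurs when we reject a true H₀.
A Type II error (probability β) occurs when we fail to reject a false H₀.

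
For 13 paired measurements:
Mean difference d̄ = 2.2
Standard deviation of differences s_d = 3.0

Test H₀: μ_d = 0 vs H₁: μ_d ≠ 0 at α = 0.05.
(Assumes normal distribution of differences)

Answer: t = 2.6439, reject H₀

Derivation:
df = n - 1 = 12
SE = s_d/√n = 3.0/√13 = 0.8321
t = d̄/SE = 2.2/0.8321 = 2.6439
Critical value: t_{0.025,12} = ±2.179
p-value ≈ 0.0214
Decision: reject H₀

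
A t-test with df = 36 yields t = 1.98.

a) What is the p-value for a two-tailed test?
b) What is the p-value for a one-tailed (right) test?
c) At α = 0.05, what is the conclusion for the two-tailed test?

Using t-distribution with df = 36:
a) Two-tailed: p = 2×P(T > 1.98) = 0.0554
b) One-tailed: p = P(T > 1.98) = 0.0277
c) 0.0554 ≥ 0.05, fail to reject H₀

Answer: a) 0.0554, b) 0.0277, c) fail to reject H₀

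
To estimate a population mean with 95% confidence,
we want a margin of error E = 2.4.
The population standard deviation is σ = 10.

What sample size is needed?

Answer: n = 67

Derivation:
z_0.025 = 1.960
n = (z×σ/E)² = (1.960×10/2.4)²
n = 66.6944
Round up: n = 67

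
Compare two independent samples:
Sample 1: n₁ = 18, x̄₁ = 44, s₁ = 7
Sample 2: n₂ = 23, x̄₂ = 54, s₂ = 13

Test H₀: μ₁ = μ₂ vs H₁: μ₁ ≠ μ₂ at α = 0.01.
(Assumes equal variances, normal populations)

Answer: t = -2.9416, reject H₀

Derivation:
Pooled variance: s²_p = [17×7² + 22×13²]/(39) = 116.6923
s_p = 10.8024
SE = s_p×√(1/n₁ + 1/n₂) = 10.8024×√(1/18 + 1/23) = 3.3995
t = (x̄₁ - x̄₂)/SE = (44 - 54)/3.3995 = -2.9416
df = 39, t-critical = ±2.708
Decision: reject H₀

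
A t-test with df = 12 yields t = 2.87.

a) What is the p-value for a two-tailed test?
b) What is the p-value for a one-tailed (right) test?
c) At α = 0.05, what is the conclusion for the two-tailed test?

Using t-distribution with df = 12:
a) Two-tailed: p = 2×P(T > 2.87) = 0.0141
b) One-tailed: p = P(T > 2.87) = 0.0070
c) 0.0141 < 0.05, reject H₀

Answer: a) 0.0141, b) 0.0070, c) reject H₀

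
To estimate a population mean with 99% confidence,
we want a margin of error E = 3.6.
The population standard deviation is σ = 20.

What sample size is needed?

Answer: n = 205

Derivation:
z_0.005 = 2.576
n = (z×σ/E)² = (2.576×20/3.6)²
n = 204.8079
Round up: n = 205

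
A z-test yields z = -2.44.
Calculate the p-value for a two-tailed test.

For z = -2.44:
p = 2×P(Z > |-2.44|) = 2×(1 - Φ(2.44)) = 0.0147

Answer: p-value ≈ 0.0147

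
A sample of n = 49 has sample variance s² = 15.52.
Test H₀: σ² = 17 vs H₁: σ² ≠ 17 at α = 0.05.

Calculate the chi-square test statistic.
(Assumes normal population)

df = n - 1 = 48
χ² = (n-1)s²/σ₀² = 48×15.52/17 = 43.8212
Critical values: χ²_{0.975,48} = 30.755, χ²_{0.025,48} = 69.023
Rejection region: χ² < 30.755 or χ² > 69.023
Decision: fail to reject H₀

Answer: χ² = 43.8212, fail to reject H₀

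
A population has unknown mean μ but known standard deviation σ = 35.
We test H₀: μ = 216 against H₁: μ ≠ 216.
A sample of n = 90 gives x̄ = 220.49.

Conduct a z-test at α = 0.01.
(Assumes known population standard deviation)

Standard error: SE = σ/√n = 35/√90 = 3.6893
z-statistic: z = (x̄ - μ₀)/SE = (220.49 - 216)/3.6893 = 1.2170
Critical value: ±2.576
p-value = 0.2236
Decision: fail to reject H₀

Answer: z = 1.2170, fail to reject H₀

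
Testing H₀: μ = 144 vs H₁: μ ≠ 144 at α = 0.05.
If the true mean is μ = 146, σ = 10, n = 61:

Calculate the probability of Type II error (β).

SE = σ/√n = 10/√61 = 1.2804
Critical values: μ₀ ± z_0.025×SE = 144 ± 1.960×1.2804
Acceptance region: (141.4904, 146.5096)
Under H₁ (μ = 146): z_high = (146.5096 - 146)/1.2804 = 0.3980, z_low = (141.4904 - 146)/1.2804 = -3.5220
β = P(not reject | H₁) = Φ(0.3980) - Φ(-3.5220) ≈ 0.6545

Answer: β ≈ 0.6545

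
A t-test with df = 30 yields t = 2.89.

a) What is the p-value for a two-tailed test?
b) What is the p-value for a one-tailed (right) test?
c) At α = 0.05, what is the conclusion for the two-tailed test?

Answer: a) 0.0071, b) 0.0035, c) reject H₀

Derivation:
Using t-distribution with df = 30:
a) Two-tailed: p = 2×P(T > 2.89) = 0.0071
b) One-tailed: p = P(T > 2.89) = 0.0035
c) 0.0071 < 0.05, reject H₀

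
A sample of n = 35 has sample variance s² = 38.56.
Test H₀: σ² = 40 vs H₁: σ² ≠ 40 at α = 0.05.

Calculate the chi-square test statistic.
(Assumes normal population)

Answer: χ² = 32.7760, fail to reject H₀

Derivation:
df = n - 1 = 34
χ² = (n-1)s²/σ₀² = 34×38.56/40 = 32.7760
Critical values: χ²_{0.975,34} = 19.806, χ²_{0.025,34} = 51.966
Rejection region: χ² < 19.806 or χ² > 51.966
Decision: fail to reject H₀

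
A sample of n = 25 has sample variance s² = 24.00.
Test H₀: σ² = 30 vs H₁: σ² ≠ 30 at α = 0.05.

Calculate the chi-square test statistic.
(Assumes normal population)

df = n - 1 = 24
χ² = (n-1)s²/σ₀² = 24×24.00/30 = 19.2000
Critical values: χ²_{0.975,24} = 12.401, χ²_{0.025,24} = 39.364
Rejection region: χ² < 12.401 or χ² > 39.364
Decision: fail to reject H₀

Answer: χ² = 19.2000, fail to reject H₀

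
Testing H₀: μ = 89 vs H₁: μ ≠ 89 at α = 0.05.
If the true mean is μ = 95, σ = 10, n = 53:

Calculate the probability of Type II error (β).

SE = σ/√n = 10/√53 = 1.3736
Critical values: μ₀ ± z_0.025×SE = 89 ± 1.960×1.3736
Acceptance region: (86.3077, 91.6923)
Under H₁ (μ = 95): z_high = (91.6923 - 95)/1.3736 = -2.4081, z_low = (86.3077 - 95)/1.3736 = -6.3281
β = P(not reject | H₁) = Φ(-2.4081) - Φ(-6.3281) ≈ 0.0080

Answer: β ≈ 0.0080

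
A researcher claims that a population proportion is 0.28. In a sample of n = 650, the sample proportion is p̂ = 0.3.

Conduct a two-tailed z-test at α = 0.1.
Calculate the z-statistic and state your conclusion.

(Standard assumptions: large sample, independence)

Answer: z = 1.1357, fail to reject H₀

Derivation:
H₀: p = 0.28, H₁: p ≠ 0.28
Standard error: SE = √(p₀(1-p₀)/n) = √(0.28×0.72/650) = 0.017611
z-statistic: z = (p̂ - p₀)/SE = (0.3 - 0.28)/0.017611 = 1.1357
Critical value: z_0.05 = ±1.645
p-value = 0.2561
Decision: fail to reject H₀ at α = 0.1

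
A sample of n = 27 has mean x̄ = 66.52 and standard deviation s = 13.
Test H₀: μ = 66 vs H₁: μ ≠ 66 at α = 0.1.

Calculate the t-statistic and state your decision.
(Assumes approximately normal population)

df = n - 1 = 26
SE = s/√n = 13/√27 = 2.5019
t = (x̄ - μ₀)/SE = (66.52 - 66)/2.5019 = 0.2078
Critical value: t_{0.05,26} = ±1.706
p-value ≈ 0.8370
Decision: fail to reject H₀

Answer: t = 0.2078, fail to reject H₀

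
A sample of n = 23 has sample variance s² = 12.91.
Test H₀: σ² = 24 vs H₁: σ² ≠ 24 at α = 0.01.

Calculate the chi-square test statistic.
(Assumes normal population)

df = n - 1 = 22
χ² = (n-1)s²/σ₀² = 22×12.91/24 = 11.8342
Critical values: χ²_{0.995,22} = 8.643, χ²_{0.005,22} = 42.796
Rejection region: χ² < 8.643 or χ² > 42.796
Decision: fail to reject H₀

Answer: χ² = 11.8342, fail to reject H₀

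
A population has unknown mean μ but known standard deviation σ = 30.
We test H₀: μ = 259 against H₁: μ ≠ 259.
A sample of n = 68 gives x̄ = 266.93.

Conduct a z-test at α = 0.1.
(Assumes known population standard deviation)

Answer: z = 2.1798, reject H₀

Derivation:
Standard error: SE = σ/√n = 30/√68 = 3.6380
z-statistic: z = (x̄ - μ₀)/SE = (266.93 - 259)/3.6380 = 2.1798
Critical value: ±1.645
p-value = 0.0293
Decision: reject H₀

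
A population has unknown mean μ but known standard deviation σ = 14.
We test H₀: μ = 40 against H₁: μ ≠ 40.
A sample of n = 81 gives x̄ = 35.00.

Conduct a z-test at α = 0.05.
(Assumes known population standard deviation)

Answer: z = -3.2142, reject H₀

Derivation:
Standard error: SE = σ/√n = 14/√81 = 1.5556
z-statistic: z = (x̄ - μ₀)/SE = (35.00 - 40)/1.5556 = -3.2142
Critical value: ±1.960
p-value = 0.0013
Decision: reject H₀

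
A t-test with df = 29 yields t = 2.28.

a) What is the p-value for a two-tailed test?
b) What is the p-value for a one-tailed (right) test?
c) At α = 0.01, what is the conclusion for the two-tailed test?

Answer: a) 0.0301, b) 0.0151, c) fail to reject H₀

Derivation:
Using t-distribution with df = 29:
a) Two-tailed: p = 2×P(T > 2.28) = 0.0301
b) One-tailed: p = P(T > 2.28) = 0.0151
c) 0.0301 ≥ 0.01, fail to reject H₀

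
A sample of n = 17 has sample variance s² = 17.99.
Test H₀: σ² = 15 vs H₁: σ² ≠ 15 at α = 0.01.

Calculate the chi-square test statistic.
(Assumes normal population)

Answer: χ² = 19.1893, fail to reject H₀

Derivation:
df = n - 1 = 16
χ² = (n-1)s²/σ₀² = 16×17.99/15 = 19.1893
Critical values: χ²_{0.995,16} = 5.142, χ²_{0.005,16} = 34.267
Rejection region: χ² < 5.142 or χ² > 34.267
Decision: fail to reject H₀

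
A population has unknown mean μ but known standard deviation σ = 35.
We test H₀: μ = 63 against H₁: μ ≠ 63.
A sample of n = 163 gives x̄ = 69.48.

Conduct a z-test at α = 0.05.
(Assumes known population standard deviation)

Standard error: SE = σ/√n = 35/√163 = 2.7414
z-statistic: z = (x̄ - μ₀)/SE = (69.48 - 63)/2.7414 = 2.3638
Critical value: ±1.960
p-value = 0.0181
Decision: reject H₀

Answer: z = 2.3638, reject H₀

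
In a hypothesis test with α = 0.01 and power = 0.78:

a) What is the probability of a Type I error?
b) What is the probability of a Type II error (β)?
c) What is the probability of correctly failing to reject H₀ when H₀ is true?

Answer: a) 0.01, b) 0.22, c) 0.99

Derivation:
a) Type I error probability = α = 0.01
b) Power = P(reject H₀ | H₁ true) = 1 - β = 0.78, so Type II error probability = β = 1 - Power = 0.22
c) P(fail to reject H₀ | H₀ true) = 1 - α = 0.99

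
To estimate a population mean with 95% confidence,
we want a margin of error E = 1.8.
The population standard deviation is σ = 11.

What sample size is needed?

z_0.025 = 1.960
n = (z×σ/E)² = (1.960×11/1.8)²
n = 143.4672
Round up: n = 144

Answer: n = 144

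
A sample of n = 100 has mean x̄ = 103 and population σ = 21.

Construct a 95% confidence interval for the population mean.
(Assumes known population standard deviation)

Confidence level: 95%, α = 0.05
z_0.025 = 1.960
SE = σ/√n = 21/√100 = 2.1000
Margin of error = 1.960 × 2.1000 = 4.1160
CI: x̄ ± margin = 103 ± 4.1160
CI: (98.8840, 107.1160)

Answer: (98.8840, 107.1160)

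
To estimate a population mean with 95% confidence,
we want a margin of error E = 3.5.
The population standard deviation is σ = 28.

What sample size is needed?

z_0.025 = 1.960
n = (z×σ/E)² = (1.960×28/3.5)²
n = 245.8624
Round up: n = 246

Answer: n = 246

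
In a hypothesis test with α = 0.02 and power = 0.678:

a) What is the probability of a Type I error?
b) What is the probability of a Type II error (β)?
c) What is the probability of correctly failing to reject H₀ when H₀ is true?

a) Type I error probability = α = 0.02
b) Power = P(reject H₀ | H₁ true) = 1 - β = 0.678, so Type II error probability = β = 1 - Power = 0.322
c) P(fail to reject H₀ | H₀ true) = 1 - α = 0.98

Answer: a) 0.02, b) 0.322, c) 0.98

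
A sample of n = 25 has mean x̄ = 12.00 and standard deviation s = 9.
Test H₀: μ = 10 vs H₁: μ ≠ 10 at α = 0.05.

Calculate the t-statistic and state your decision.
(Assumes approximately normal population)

df = n - 1 = 24
SE = s/√n = 9/√25 = 1.8000
t = (x̄ - μ₀)/SE = (12.00 - 10)/1.8000 = 1.1111
Critical value: t_{0.025,24} = ±2.064
p-value ≈ 0.2775
Decision: fail to reject H₀

Answer: t = 1.1111, fail to reject H₀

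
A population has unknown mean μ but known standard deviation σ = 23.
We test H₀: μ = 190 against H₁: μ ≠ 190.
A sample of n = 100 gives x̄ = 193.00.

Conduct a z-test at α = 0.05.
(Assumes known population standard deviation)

Answer: z = 1.3043, fail to reject H₀

Derivation:
Standard error: SE = σ/√n = 23/√100 = 2.3000
z-statistic: z = (x̄ - μ₀)/SE = (193.00 - 190)/2.3000 = 1.3043
Critical value: ±1.960
p-value = 0.1921
Decision: fail to reject H₀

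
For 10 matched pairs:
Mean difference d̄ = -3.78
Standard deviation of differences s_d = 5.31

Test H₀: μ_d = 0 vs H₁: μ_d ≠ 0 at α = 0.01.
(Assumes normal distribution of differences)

Answer: t = -2.2511, fail to reject H₀

Derivation:
df = n - 1 = 9
SE = s_d/√n = 5.31/√10 = 1.6792
t = d̄/SE = -3.78/1.6792 = -2.2511
Critical value: t_{0.005,9} = ±3.250
p-value ≈ 0.0509
Decision: fail to reject H₀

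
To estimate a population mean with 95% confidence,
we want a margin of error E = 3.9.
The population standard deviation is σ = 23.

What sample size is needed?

z_0.025 = 1.960
n = (z×σ/E)² = (1.960×23/3.9)²
n = 133.6099
Round up: n = 134

Answer: n = 134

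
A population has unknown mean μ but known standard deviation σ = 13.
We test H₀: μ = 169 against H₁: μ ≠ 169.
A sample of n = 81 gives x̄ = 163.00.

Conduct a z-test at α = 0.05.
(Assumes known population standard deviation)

Standard error: SE = σ/√n = 13/√81 = 1.4444
z-statistic: z = (x̄ - μ₀)/SE = (163.00 - 169)/1.4444 = -4.1540
Critical value: ±1.960
p-value < 0.0001
Decision: reject H₀

Answer: z = -4.1540, reject H₀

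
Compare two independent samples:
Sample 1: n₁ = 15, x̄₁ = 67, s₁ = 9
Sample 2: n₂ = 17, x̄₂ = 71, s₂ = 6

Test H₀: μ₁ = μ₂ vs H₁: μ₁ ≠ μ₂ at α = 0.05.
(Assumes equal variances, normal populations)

Pooled variance: s²_p = [14×9² + 16×6²]/(30) = 57.0000
s_p = 7.5498
SE = s_p×√(1/n₁ + 1/n₂) = 7.5498×√(1/15 + 1/17) = 2.6745
t = (x̄₁ - x̄₂)/SE = (67 - 71)/2.6745 = -1.4956
df = 30, t-critical = ±2.042
Decision: fail to reject H₀

Answer: t = -1.4956, fail to reject H₀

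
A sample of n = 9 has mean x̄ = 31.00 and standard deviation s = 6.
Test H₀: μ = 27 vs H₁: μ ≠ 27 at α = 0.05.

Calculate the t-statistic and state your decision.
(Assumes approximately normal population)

Answer: t = 2.0000, fail to reject H₀

Derivation:
df = n - 1 = 8
SE = s/√n = 6/√9 = 2.0000
t = (x̄ - μ₀)/SE = (31.00 - 27)/2.0000 = 2.0000
Critical value: t_{0.025,8} = ±2.306
p-value ≈ 0.0805
Decision: fail to reject H₀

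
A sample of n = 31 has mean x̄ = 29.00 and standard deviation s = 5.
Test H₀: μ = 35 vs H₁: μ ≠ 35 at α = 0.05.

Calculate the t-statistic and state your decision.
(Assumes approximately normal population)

df = n - 1 = 30
SE = s/√n = 5/√31 = 0.8980
t = (x̄ - μ₀)/SE = (29.00 - 35)/0.8980 = -6.6815
Critical value: t_{0.025,30} = ±2.042
p-value < 0.0001
Decision: reject H₀

Answer: t = -6.6815, reject H₀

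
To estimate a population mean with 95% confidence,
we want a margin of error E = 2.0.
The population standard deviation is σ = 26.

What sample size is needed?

Answer: n = 650

Derivation:
z_0.025 = 1.960
n = (z×σ/E)² = (1.960×26/2.0)²
n = 649.2304
Round up: n = 650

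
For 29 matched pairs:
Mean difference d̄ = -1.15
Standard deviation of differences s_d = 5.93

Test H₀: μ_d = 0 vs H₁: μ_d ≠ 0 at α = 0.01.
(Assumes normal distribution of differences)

df = n - 1 = 28
SE = s_d/√n = 5.93/√29 = 1.1012
t = d̄/SE = -1.15/1.1012 = -1.0443
Critical value: t_{0.005,28} = ±2.763
p-value ≈ 0.3053
Decision: fail to reject H₀

Answer: t = -1.0443, fail to reject H₀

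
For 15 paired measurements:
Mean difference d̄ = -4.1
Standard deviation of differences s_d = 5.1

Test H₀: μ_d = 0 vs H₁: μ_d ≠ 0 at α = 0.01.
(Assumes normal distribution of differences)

Answer: t = -3.1136, reject H₀

Derivation:
df = n - 1 = 14
SE = s_d/√n = 5.1/√15 = 1.3168
t = d̄/SE = -4.1/1.3168 = -3.1136
Critical value: t_{0.005,14} = ±2.977
p-value ≈ 0.0076
Decision: reject H₀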